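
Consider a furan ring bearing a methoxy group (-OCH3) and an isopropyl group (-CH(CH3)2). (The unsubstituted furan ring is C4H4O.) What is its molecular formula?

C8H12O2

Atom tally by fragment:
  furan ring core → C:4 H:4 O:1
  (− 2 ring H displaced by substituents)
  + OCH3 → C:1 H:3 O:1
  + CH(CH3)2 → C:3 H:7
Element totals:
  C: 8
  H: 12
  O: 2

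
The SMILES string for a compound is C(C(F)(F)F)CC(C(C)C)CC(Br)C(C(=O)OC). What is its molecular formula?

Atom tally by fragment:
  F3CCH2 → C:2 H:2 F:3
  CH2 → C:1 H:2
  CH(CH(CH3)2) → C:4 H:8
  CH2 → C:1 H:2
  CH(Br) → C:1 H:1 Br:1
  CH2COOCH3 → C:3 H:5 O:2
Element totals:
  C: 12
  H: 20
  Br: 1
  F: 3
  O: 2

C12H20BrF3O2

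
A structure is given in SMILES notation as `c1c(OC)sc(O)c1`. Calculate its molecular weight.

130.16 g/mol

Atom tally by fragment:
  thiophene ring core → C:4 H:4 S:1
  (− 2 ring H displaced by substituents)
  + OCH3 → C:1 H:3 O:1
  + OH → O:1 H:1
Element totals:
  C: 5
  H: 6
  O: 2
  S: 1
Molecular formula: C5H6O2S.
  M = 5(12.011) + 6(1.008) + 2(15.999) + 32.06
    = 60.055 + 6.048 + 31.998 + 32.060 = 130.161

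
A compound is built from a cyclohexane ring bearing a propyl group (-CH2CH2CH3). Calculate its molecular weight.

126.24 g/mol

Atom tally by fragment:
  cyclohexane ring core → C:6 H:12
  (− 1 ring H displaced by substituents)
  + CH2CH2CH3 → C:3 H:7
Element totals:
  C: 9
  H: 18
Molecular formula: C9H18.
  M = 9(12.011) + 18(1.008)
    = 108.099 + 18.144 = 126.243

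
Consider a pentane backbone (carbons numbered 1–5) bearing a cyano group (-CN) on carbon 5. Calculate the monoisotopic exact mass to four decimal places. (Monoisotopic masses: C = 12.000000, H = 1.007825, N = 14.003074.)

Atom tally by fragment:
  CH3 → C:1 H:3
  CH2 → C:1 H:2
  CH2 → C:1 H:2
  CH2 → C:1 H:2
  CH2CN → C:2 H:2 N:1
Element totals:
  C: 6
  H: 11
  N: 1
Molecular formula: C6H11N.
  M = 6(12.0) + 11(1.007825) + 14.003074
    = 72.000000 + 11.086075 + 14.003074 = 97.089149

97.0891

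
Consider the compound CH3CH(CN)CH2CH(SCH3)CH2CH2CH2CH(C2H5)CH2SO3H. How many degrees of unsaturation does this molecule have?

2

Element totals:
  C: 13
  H: 25
  N: 1
  O: 3
  S: 2
Molecular formula: C13H25NO3S2.
DoU = (2C + 2 + N − H − X) / 2 = (2·13 + 2 + 1 − 25 − 0) / 2 = 2.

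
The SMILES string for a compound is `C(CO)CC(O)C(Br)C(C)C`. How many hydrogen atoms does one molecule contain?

17

Atom tally by fragment:
  HOCH2CH2 → C:2 H:5 O:1
  CH2 → C:1 H:2
  CH(OH) → C:1 H:2 O:1
  CH(Br) → C:1 H:1 Br:1
  CH(CH3) → C:2 H:4
  CH3 → C:1 H:3
Element totals:
  C: 8
  H: 17
  Br: 1
  O: 2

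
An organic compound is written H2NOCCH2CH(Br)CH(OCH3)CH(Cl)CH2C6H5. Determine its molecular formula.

C13H17BrClNO2

Atom tally by fragment:
  H2NOCCH2 → C:2 H:4 O:1 N:1
  CH(Br) → C:1 H:1 Br:1
  CH(OCH3) → C:2 H:4 O:1
  CH(Cl) → C:1 H:1 Cl:1
  CH2C6H5 → C:7 H:7
Element totals:
  C: 13
  H: 17
  Br: 1
  Cl: 1
  N: 1
  O: 2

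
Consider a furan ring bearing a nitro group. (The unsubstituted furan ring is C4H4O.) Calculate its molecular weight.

113.07 g/mol

Atom tally by fragment:
  furan ring core → C:4 H:4 O:1
  (− 1 ring H displaced by substituents)
  + NO2 → N:1 O:2
Element totals:
  C: 4
  H: 3
  N: 1
  O: 3
Molecular formula: C4H3NO3.
  M = 4(12.011) + 3(1.008) + 14.007 + 3(15.999)
    = 48.044 + 3.024 + 14.007 + 47.997 = 113.072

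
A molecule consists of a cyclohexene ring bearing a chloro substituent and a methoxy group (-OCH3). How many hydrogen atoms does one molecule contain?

11

Atom tally by fragment:
  cyclohexene ring core → C:6 H:10
  (− 2 ring H displaced by substituents)
  + Cl → Cl:1
  + OCH3 → C:1 H:3 O:1
Element totals:
  C: 7
  H: 11
  Cl: 1
  O: 1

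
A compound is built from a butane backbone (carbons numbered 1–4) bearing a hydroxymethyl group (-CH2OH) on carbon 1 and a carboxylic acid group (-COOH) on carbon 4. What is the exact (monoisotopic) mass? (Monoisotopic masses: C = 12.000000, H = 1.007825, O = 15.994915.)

Atom tally by fragment:
  HOCH2CH2 → C:2 H:5 O:1
  CH2 → C:1 H:2
  CH2 → C:1 H:2
  CH2COOH → C:2 H:3 O:2
Element totals:
  C: 6
  H: 12
  O: 3
Molecular formula: C6H12O3.
  M = 6(12.0) + 12(1.007825) + 3(15.994915)
    = 72.000000 + 12.093900 + 47.984745 = 132.078645

132.0786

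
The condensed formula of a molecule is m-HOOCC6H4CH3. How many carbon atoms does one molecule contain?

8

Element totals:
  C: 8
  H: 8
  O: 2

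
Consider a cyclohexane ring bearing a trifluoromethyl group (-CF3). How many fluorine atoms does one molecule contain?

Atom tally by fragment:
  cyclohexane ring core → C:6 H:12
  (− 1 ring H displaced by substituents)
  + CF3 → C:1 F:3
Element totals:
  C: 7
  H: 11
  F: 3

3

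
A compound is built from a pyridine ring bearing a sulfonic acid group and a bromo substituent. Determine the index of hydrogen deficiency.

Atom tally by fragment:
  pyridine ring core → C:5 H:5 N:1
  (− 2 ring H displaced by substituents)
  + SO3H → S:1 O:3 H:1
  + Br → Br:1
Element totals:
  C: 5
  H: 4
  Br: 1
  N: 1
  O: 3
  S: 1
Molecular formula: C5H4BrNO3S.
DoU = (2C + 2 + N − H − X) / 2 = (2·5 + 2 + 1 − 4 − 1) / 2 = 4.

4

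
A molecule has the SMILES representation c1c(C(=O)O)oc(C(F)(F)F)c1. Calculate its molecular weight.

180.08 g/mol

Atom tally by fragment:
  furan ring core → C:4 H:4 O:1
  (− 2 ring H displaced by substituents)
  + COOH → C:1 H:1 O:2
  + CF3 → C:1 F:3
Element totals:
  C: 6
  H: 3
  F: 3
  O: 3
Molecular formula: C6H3F3O3.
  M = 6(12.011) + 3(1.008) + 3(18.998) + 3(15.999)
    = 72.066 + 3.024 + 56.994 + 47.997 = 180.081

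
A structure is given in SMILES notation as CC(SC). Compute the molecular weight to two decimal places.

76.16 g/mol

Atom tally by fragment:
  CH3 → C:1 H:3
  CH2SCH3 → C:2 H:5 S:1
Element totals:
  C: 3
  H: 8
  S: 1
Molecular formula: C3H8S.
  M = 3(12.011) + 8(1.008) + 32.06
    = 36.033 + 8.064 + 32.060 = 76.157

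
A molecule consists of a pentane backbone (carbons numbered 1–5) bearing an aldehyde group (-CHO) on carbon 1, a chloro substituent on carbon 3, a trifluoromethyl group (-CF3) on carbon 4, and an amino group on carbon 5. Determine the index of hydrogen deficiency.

Atom tally by fragment:
  OHCCH2 → C:2 H:3 O:1
  CH2 → C:1 H:2
  CH(Cl) → C:1 H:1 Cl:1
  CH(CF3) → C:2 H:1 F:3
  CH2NH2 → C:1 H:4 N:1
Element totals:
  C: 7
  H: 11
  Cl: 1
  F: 3
  N: 1
  O: 1
Molecular formula: C7H11ClF3NO.
DoU = (2C + 2 + N − H − X) / 2 = (2·7 + 2 + 1 − 11 − 4) / 2 = 1.

1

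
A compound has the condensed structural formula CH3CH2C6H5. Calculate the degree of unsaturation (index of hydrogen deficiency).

Atom tally by fragment:
  CH3 → C:1 H:3
  CH2C6H5 → C:7 H:7
Element totals:
  C: 8
  H: 10
Molecular formula: C8H10.
DoU = (2C + 2 + N − H − X) / 2 = (2·8 + 2 + 0 − 10 − 0) / 2 = 4.

4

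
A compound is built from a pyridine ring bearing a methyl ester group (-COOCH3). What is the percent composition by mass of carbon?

Atom tally by fragment:
  pyridine ring core → C:5 H:5 N:1
  (− 1 ring H displaced by substituents)
  + COOCH3 → C:2 H:3 O:2
Element totals:
  C: 7
  H: 7
  N: 1
  O: 2
Molecular formula: C7H7NO2.
Molar mass = 137.138 g/mol.
Mass from C: 7 × 12.011 = 84.077 g/mol.
%C = 84.077 / 137.138 × 100 = 61.31%.

61.31%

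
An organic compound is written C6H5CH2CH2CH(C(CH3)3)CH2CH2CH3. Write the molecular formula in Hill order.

Element totals:
  C: 16
  H: 26

C16H26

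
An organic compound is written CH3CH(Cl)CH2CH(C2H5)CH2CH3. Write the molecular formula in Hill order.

C8H17Cl

Atom tally by fragment:
  CH3 → C:1 H:3
  CH(Cl) → C:1 H:1 Cl:1
  CH2 → C:1 H:2
  CH(C2H5) → C:3 H:6
  CH2 → C:1 H:2
  CH3 → C:1 H:3
Element totals:
  C: 8
  H: 17
  Cl: 1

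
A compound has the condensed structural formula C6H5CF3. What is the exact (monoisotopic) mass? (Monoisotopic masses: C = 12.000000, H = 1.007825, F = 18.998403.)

146.0343

Atom tally by fragment:
  benzene ring core → C:6 H:6
  (− 1 ring H displaced by substituents)
  + CF3 → C:1 F:3
Element totals:
  C: 7
  H: 5
  F: 3
Molecular formula: C7H5F3.
  M = 7(12.0) + 5(1.007825) + 3(18.998403)
    = 84.000000 + 5.039125 + 56.995209 = 146.034334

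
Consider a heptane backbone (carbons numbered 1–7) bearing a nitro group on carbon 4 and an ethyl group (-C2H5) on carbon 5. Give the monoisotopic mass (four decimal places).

Atom tally by fragment:
  CH3 → C:1 H:3
  CH2 → C:1 H:2
  CH2 → C:1 H:2
  CH(NO2) → C:1 H:1 N:1 O:2
  CH(C2H5) → C:3 H:6
  CH2 → C:1 H:2
  CH3 → C:1 H:3
Element totals:
  C: 9
  H: 19
  N: 1
  O: 2
Molecular formula: C9H19NO2.
  M = 9(12.0) + 19(1.007825) + 14.003074 + 2(15.994915)
    = 108.000000 + 19.148675 + 14.003074 + 31.989830 = 173.141579

173.1416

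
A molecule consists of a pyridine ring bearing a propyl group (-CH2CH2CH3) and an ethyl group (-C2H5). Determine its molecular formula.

C10H15N

Atom tally by fragment:
  pyridine ring core → C:5 H:5 N:1
  (− 2 ring H displaced by substituents)
  + CH2CH2CH3 → C:3 H:7
  + C2H5 → C:2 H:5
Element totals:
  C: 10
  H: 15
  N: 1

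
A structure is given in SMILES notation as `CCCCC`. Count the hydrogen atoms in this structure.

12

Atom tally by fragment:
  CH3 → C:1 H:3
  CH2 → C:1 H:2
  CH2 → C:1 H:2
  CH2 → C:1 H:2
  CH3 → C:1 H:3
Element totals:
  C: 5
  H: 12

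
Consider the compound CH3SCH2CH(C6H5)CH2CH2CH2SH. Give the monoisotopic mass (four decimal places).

226.0850

Atom tally by fragment:
  CH3SCH2 → C:2 H:5 S:1
  CH(C6H5) → C:7 H:6
  CH2 → C:1 H:2
  CH2 → C:1 H:2
  CH2SH → C:1 H:3 S:1
Element totals:
  C: 12
  H: 18
  S: 2
Molecular formula: C12H18S2.
  M = 12(12.0) + 18(1.007825) + 2(31.972071)
    = 144.000000 + 18.140850 + 63.944142 = 226.084992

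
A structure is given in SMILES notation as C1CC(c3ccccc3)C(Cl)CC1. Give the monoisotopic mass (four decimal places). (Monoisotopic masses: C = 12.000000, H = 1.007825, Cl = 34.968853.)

194.0862

Atom tally by fragment:
  cyclohexane ring core → C:6 H:12
  (− 2 ring H displaced by substituents)
  + C6H5 → C:6 H:5
  + Cl → Cl:1
Element totals:
  C: 12
  H: 15
  Cl: 1
Molecular formula: C12H15Cl.
  M = 12(12.0) + 15(1.007825) + 34.968853
    = 144.000000 + 15.117375 + 34.968853 = 194.086228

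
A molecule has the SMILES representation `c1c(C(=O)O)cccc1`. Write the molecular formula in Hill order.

C7H6O2

Atom tally by fragment:
  benzene ring core → C:6 H:6
  (− 1 ring H displaced by substituents)
  + COOH → C:1 H:1 O:2
Element totals:
  C: 7
  H: 6
  O: 2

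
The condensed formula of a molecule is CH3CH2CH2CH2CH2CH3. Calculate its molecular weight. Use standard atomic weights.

86.18 g/mol

Element totals:
  C: 6
  H: 14
Molecular formula: C6H14.
  M = 6(12.011) + 14(1.008)
    = 72.066 + 14.112 = 86.178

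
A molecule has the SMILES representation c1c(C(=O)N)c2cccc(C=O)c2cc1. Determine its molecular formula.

Atom tally by fragment:
  naphthalene ring system core → C:10 H:8
  (− 2 ring H displaced by substituents)
  + CONH2 → C:1 H:2 O:1 N:1
  + CHO → C:1 H:1 O:1
Element totals:
  C: 12
  H: 9
  N: 1
  O: 2

C12H9NO2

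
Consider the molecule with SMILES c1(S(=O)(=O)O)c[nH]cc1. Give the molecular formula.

Atom tally by fragment:
  pyrrole ring core → C:4 H:5 N:1
  (− 1 ring H displaced by substituents)
  + SO3H → S:1 O:3 H:1
Element totals:
  C: 4
  H: 5
  N: 1
  O: 3
  S: 1

C4H5NO3S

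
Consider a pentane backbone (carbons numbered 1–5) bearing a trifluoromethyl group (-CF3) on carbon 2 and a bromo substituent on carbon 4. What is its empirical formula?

C6H10BrF3

Atom tally by fragment:
  CH3 → C:1 H:3
  CH(CF3) → C:2 H:1 F:3
  CH2 → C:1 H:2
  CH(Br) → C:1 H:1 Br:1
  CH3 → C:1 H:3
Element totals:
  C: 6
  H: 10
  Br: 1
  F: 3
Molecular formula: C6H10BrF3.
gcd of subscripts (1, 6, 3, 10) = 1, so the empirical formula equals the molecular formula.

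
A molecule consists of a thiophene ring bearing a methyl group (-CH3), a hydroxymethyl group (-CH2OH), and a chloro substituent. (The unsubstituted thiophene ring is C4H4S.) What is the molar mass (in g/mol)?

162.63 g/mol

Atom tally by fragment:
  thiophene ring core → C:4 H:4 S:1
  (− 3 ring H displaced by substituents)
  + CH3 → C:1 H:3
  + CH2OH → C:1 H:3 O:1
  + Cl → Cl:1
Element totals:
  C: 6
  H: 7
  Cl: 1
  O: 1
  S: 1
Molecular formula: C6H7ClOS.
  M = 6(12.011) + 7(1.008) + 35.45 + 15.999 + 32.06
    = 72.066 + 7.056 + 35.450 + 15.999 + 32.060 = 162.631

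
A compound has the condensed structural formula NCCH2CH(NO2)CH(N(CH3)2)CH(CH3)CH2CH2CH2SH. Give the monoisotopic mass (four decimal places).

Atom tally by fragment:
  NCCH2 → C:2 H:2 N:1
  CH(NO2) → C:1 H:1 N:1 O:2
  CH(N(CH3)2) → C:3 H:7 N:1
  CH(CH3) → C:2 H:4
  CH2 → C:1 H:2
  CH2 → C:1 H:2
  CH2SH → C:1 H:3 S:1
Element totals:
  C: 11
  H: 21
  N: 3
  O: 2
  S: 1
Molecular formula: C11H21N3O2S.
  M = 11(12.0) + 21(1.007825) + 3(14.003074) + 2(15.994915) + 31.972071
    = 132.000000 + 21.164325 + 42.009222 + 31.989830 + 31.972071 = 259.135448

259.1354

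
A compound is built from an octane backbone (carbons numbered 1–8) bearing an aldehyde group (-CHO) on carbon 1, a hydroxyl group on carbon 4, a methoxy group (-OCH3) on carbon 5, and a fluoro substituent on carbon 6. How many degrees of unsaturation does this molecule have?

1

Atom tally by fragment:
  OHCCH2 → C:2 H:3 O:1
  CH2 → C:1 H:2
  CH2 → C:1 H:2
  CH(OH) → C:1 H:2 O:1
  CH(OCH3) → C:2 H:4 O:1
  CH(F) → C:1 H:1 F:1
  CH2 → C:1 H:2
  CH3 → C:1 H:3
Element totals:
  C: 10
  H: 19
  F: 1
  O: 3
Molecular formula: C10H19FO3.
DoU = (2C + 2 + N − H − X) / 2 = (2·10 + 2 + 0 − 19 − 1) / 2 = 1.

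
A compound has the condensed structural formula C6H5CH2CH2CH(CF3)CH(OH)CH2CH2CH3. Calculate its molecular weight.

Atom tally by fragment:
  C6H5CH2 → C:7 H:7
  CH2 → C:1 H:2
  CH(CF3) → C:2 H:1 F:3
  CH(OH) → C:1 H:2 O:1
  CH2 → C:1 H:2
  CH2 → C:1 H:2
  CH3 → C:1 H:3
Element totals:
  C: 14
  H: 19
  F: 3
  O: 1
Molecular formula: C14H19F3O.
  M = 14(12.011) + 19(1.008) + 3(18.998) + 15.999
    = 168.154 + 19.152 + 56.994 + 15.999 = 260.299

260.30 g/mol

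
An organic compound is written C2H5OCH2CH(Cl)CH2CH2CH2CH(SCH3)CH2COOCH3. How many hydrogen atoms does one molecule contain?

23

Atom tally by fragment:
  C2H5OCH2 → C:3 H:7 O:1
  CH(Cl) → C:1 H:1 Cl:1
  CH2 → C:1 H:2
  CH2 → C:1 H:2
  CH2 → C:1 H:2
  CH(SCH3) → C:2 H:4 S:1
  CH2COOCH3 → C:3 H:5 O:2
Element totals:
  C: 12
  H: 23
  Cl: 1
  O: 3
  S: 1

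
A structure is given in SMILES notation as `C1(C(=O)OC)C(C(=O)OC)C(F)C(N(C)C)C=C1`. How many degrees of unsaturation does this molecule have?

Atom tally by fragment:
  cyclohexene ring core → C:6 H:10
  (− 4 ring H displaced by substituents)
  + COOCH3 → C:2 H:3 O:2
  + COOCH3 → C:2 H:3 O:2
  + F → F:1
  + N(CH3)2 → N:1 C:2 H:6
Element totals:
  C: 12
  H: 18
  F: 1
  N: 1
  O: 4
Molecular formula: C12H18FNO4.
DoU = (2C + 2 + N − H − X) / 2 = (2·12 + 2 + 1 − 18 − 1) / 2 = 4.

4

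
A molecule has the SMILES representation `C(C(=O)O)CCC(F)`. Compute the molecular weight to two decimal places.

120.12 g/mol

Atom tally by fragment:
  HOOCCH2 → C:2 H:3 O:2
  CH2 → C:1 H:2
  CH2 → C:1 H:2
  CH2F → C:1 H:2 F:1
Element totals:
  C: 5
  H: 9
  F: 1
  O: 2
Molecular formula: C5H9FO2.
  M = 5(12.011) + 9(1.008) + 18.998 + 2(15.999)
    = 60.055 + 9.072 + 18.998 + 31.998 = 120.123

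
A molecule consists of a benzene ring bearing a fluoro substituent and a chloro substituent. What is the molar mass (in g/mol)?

Atom tally by fragment:
  benzene ring core → C:6 H:6
  (− 2 ring H displaced by substituents)
  + F → F:1
  + Cl → Cl:1
Element totals:
  C: 6
  H: 4
  Cl: 1
  F: 1
Molecular formula: C6H4ClF.
  M = 6(12.011) + 4(1.008) + 35.45 + 18.998
    = 72.066 + 4.032 + 35.450 + 18.998 = 130.546

130.55 g/mol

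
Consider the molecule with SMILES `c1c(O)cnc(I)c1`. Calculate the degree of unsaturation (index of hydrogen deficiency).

Atom tally by fragment:
  pyridine ring core → C:5 H:5 N:1
  (− 2 ring H displaced by substituents)
  + OH → O:1 H:1
  + I → I:1
Element totals:
  C: 5
  H: 4
  I: 1
  N: 1
  O: 1
Molecular formula: C5H4INO.
DoU = (2C + 2 + N − H − X) / 2 = (2·5 + 2 + 1 − 4 − 1) / 2 = 4.

4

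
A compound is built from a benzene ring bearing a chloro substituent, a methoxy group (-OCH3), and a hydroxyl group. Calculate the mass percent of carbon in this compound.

Atom tally by fragment:
  benzene ring core → C:6 H:6
  (− 3 ring H displaced by substituents)
  + Cl → Cl:1
  + OCH3 → C:1 H:3 O:1
  + OH → O:1 H:1
Element totals:
  C: 7
  H: 7
  Cl: 1
  O: 2
Molecular formula: C7H7ClO2.
Molar mass = 158.581 g/mol.
Mass from C: 7 × 12.011 = 84.077 g/mol.
%C = 84.077 / 158.581 × 100 = 53.02%.

53.02%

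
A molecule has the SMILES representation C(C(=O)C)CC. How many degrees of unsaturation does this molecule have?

Atom tally by fragment:
  CH3COCH2 → C:3 H:5 O:1
  CH2 → C:1 H:2
  CH3 → C:1 H:3
Element totals:
  C: 5
  H: 10
  O: 1
Molecular formula: C5H10O.
DoU = (2C + 2 + N − H − X) / 2 = (2·5 + 2 + 0 − 10 − 0) / 2 = 1.

1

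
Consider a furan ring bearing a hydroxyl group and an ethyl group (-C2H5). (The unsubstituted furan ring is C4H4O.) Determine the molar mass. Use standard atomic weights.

112.13 g/mol

Atom tally by fragment:
  furan ring core → C:4 H:4 O:1
  (− 2 ring H displaced by substituents)
  + OH → O:1 H:1
  + C2H5 → C:2 H:5
Element totals:
  C: 6
  H: 8
  O: 2
Molecular formula: C6H8O2.
  M = 6(12.011) + 8(1.008) + 2(15.999)
    = 72.066 + 8.064 + 31.998 = 112.128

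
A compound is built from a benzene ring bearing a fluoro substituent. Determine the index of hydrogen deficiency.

4

Atom tally by fragment:
  benzene ring core → C:6 H:6
  (− 1 ring H displaced by substituents)
  + F → F:1
Element totals:
  C: 6
  H: 5
  F: 1
Molecular formula: C6H5F.
DoU = (2C + 2 + N − H − X) / 2 = (2·6 + 2 + 0 − 5 − 1) / 2 = 4.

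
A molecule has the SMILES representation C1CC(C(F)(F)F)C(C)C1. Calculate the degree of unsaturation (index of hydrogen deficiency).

1

Atom tally by fragment:
  cyclopentane ring core → C:5 H:10
  (− 2 ring H displaced by substituents)
  + CF3 → C:1 F:3
  + CH3 → C:1 H:3
Element totals:
  C: 7
  H: 11
  F: 3
Molecular formula: C7H11F3.
DoU = (2C + 2 + N − H − X) / 2 = (2·7 + 2 + 0 − 11 − 3) / 2 = 1.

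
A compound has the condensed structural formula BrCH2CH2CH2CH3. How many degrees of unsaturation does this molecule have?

0

Atom tally by fragment:
  BrCH2 → C:1 H:2 Br:1
  CH2 → C:1 H:2
  CH2 → C:1 H:2
  CH3 → C:1 H:3
Element totals:
  C: 4
  H: 9
  Br: 1
Molecular formula: C4H9Br.
DoU = (2C + 2 + N − H − X) / 2 = (2·4 + 2 + 0 − 9 − 1) / 2 = 0.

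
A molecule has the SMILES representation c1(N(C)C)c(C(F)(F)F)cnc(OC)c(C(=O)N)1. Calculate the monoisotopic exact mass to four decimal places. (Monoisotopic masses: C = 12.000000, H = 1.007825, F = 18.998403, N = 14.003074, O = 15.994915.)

Atom tally by fragment:
  pyridine ring core → C:5 H:5 N:1
  (− 4 ring H displaced by substituents)
  + N(CH3)2 → N:1 C:2 H:6
  + CF3 → C:1 F:3
  + OCH3 → C:1 H:3 O:1
  + CONH2 → C:1 H:2 O:1 N:1
Element totals:
  C: 10
  H: 12
  F: 3
  N: 3
  O: 2
Molecular formula: C10H12F3N3O2.
  M = 10(12.0) + 12(1.007825) + 3(18.998403) + 3(14.003074) + 2(15.994915)
    = 120.000000 + 12.093900 + 56.995209 + 42.009222 + 31.989830 = 263.088161

263.0882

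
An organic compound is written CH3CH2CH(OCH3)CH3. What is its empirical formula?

C5H12O

Element totals:
  C: 5
  H: 12
  O: 1
Molecular formula: C5H12O.
gcd of subscripts (5, 12, 1) = 1, so the empirical formula equals the molecular formula.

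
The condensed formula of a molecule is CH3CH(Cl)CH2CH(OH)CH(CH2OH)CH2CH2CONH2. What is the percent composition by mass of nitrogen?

Atom tally by fragment:
  CH3 → C:1 H:3
  CH(Cl) → C:1 H:1 Cl:1
  CH2 → C:1 H:2
  CH(OH) → C:1 H:2 O:1
  CH(CH2OH) → C:2 H:4 O:1
  CH2 → C:1 H:2
  CH2CONH2 → C:2 H:4 O:1 N:1
Element totals:
  C: 9
  H: 18
  Cl: 1
  N: 1
  O: 3
Molecular formula: C9H18ClNO3.
Molar mass = 223.697 g/mol.
Mass from N: 1 × 14.007 = 14.007 g/mol.
%N = 14.007 / 223.697 × 100 = 6.26%.

6.26%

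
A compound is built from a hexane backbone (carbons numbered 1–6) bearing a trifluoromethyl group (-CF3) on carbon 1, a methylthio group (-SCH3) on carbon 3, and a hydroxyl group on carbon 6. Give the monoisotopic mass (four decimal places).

Atom tally by fragment:
  F3CCH2 → C:2 H:2 F:3
  CH2 → C:1 H:2
  CH(SCH3) → C:2 H:4 S:1
  CH2 → C:1 H:2
  CH2 → C:1 H:2
  CH2OH → C:1 H:3 O:1
Element totals:
  C: 8
  H: 15
  F: 3
  O: 1
  S: 1
Molecular formula: C8H15F3OS.
  M = 8(12.0) + 15(1.007825) + 3(18.998403) + 15.994915 + 31.972071
    = 96.000000 + 15.117375 + 56.995209 + 15.994915 + 31.972071 = 216.079570

216.0796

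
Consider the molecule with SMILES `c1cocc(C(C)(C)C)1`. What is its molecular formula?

Atom tally by fragment:
  furan ring core → C:4 H:4 O:1
  (− 1 ring H displaced by substituents)
  + C(CH3)3 → C:4 H:9
Element totals:
  C: 8
  H: 12
  O: 1

C8H12O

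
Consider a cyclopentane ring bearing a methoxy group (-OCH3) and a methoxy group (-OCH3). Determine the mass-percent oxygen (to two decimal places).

24.58%

Atom tally by fragment:
  cyclopentane ring core → C:5 H:10
  (− 2 ring H displaced by substituents)
  + OCH3 → C:1 H:3 O:1
  + OCH3 → C:1 H:3 O:1
Element totals:
  C: 7
  H: 14
  O: 2
Molecular formula: C7H14O2.
Molar mass = 130.187 g/mol.
Mass from O: 2 × 15.999 = 31.998 g/mol.
%O = 31.998 / 130.187 × 100 = 24.58%.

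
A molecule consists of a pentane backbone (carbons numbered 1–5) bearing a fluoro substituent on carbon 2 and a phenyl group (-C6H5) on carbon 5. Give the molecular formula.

C11H15F

Atom tally by fragment:
  CH3 → C:1 H:3
  CH(F) → C:1 H:1 F:1
  CH2 → C:1 H:2
  CH2 → C:1 H:2
  CH2C6H5 → C:7 H:7
Element totals:
  C: 11
  H: 15
  F: 1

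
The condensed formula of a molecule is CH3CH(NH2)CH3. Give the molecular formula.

Atom tally by fragment:
  CH3 → C:1 H:3
  CH(NH2) → C:1 H:3 N:1
  CH3 → C:1 H:3
Element totals:
  C: 3
  H: 9
  N: 1

C3H9N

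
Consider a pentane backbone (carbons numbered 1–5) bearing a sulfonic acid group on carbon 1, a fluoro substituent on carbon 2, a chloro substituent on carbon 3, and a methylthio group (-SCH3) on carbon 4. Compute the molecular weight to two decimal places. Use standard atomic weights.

Atom tally by fragment:
  HO3SCH2 → C:1 H:3 S:1 O:3
  CH(F) → C:1 H:1 F:1
  CH(Cl) → C:1 H:1 Cl:1
  CH(SCH3) → C:2 H:4 S:1
  CH3 → C:1 H:3
Element totals:
  C: 6
  H: 12
  Cl: 1
  F: 1
  O: 3
  S: 2
Molecular formula: C6H12ClFO3S2.
  M = 6(12.011) + 12(1.008) + 35.45 + 18.998 + 3(15.999) + 2(32.06)
    = 72.066 + 12.096 + 35.450 + 18.998 + 47.997 + 64.120 = 250.727

250.73 g/mol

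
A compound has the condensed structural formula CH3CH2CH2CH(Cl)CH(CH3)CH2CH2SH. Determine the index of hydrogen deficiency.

0

Atom tally by fragment:
  CH3 → C:1 H:3
  CH2 → C:1 H:2
  CH2 → C:1 H:2
  CH(Cl) → C:1 H:1 Cl:1
  CH(CH3) → C:2 H:4
  CH2 → C:1 H:2
  CH2SH → C:1 H:3 S:1
Element totals:
  C: 8
  H: 17
  Cl: 1
  S: 1
Molecular formula: C8H17ClS.
DoU = (2C + 2 + N − H − X) / 2 = (2·8 + 2 + 0 − 17 − 1) / 2 = 0.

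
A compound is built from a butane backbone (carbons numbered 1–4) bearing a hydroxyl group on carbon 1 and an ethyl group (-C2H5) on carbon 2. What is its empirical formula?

C6H14O

Atom tally by fragment:
  HOCH2 → C:1 H:3 O:1
  CH(C2H5) → C:3 H:6
  CH2 → C:1 H:2
  CH3 → C:1 H:3
Element totals:
  C: 6
  H: 14
  O: 1
Molecular formula: C6H14O.
gcd of subscripts (6, 14, 1) = 1, so the empirical formula equals the molecular formula.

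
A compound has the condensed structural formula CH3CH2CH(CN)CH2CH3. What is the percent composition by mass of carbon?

74.17%

Atom tally by fragment:
  CH3 → C:1 H:3
  CH2 → C:1 H:2
  CH(CN) → C:2 H:1 N:1
  CH2 → C:1 H:2
  CH3 → C:1 H:3
Element totals:
  C: 6
  H: 11
  N: 1
Molecular formula: C6H11N.
Molar mass = 97.161 g/mol.
Mass from C: 6 × 12.011 = 72.066 g/mol.
%C = 72.066 / 97.161 × 100 = 74.17%.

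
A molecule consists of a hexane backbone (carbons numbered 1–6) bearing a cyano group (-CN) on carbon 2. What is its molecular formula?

Atom tally by fragment:
  CH3 → C:1 H:3
  CH(CN) → C:2 H:1 N:1
  CH2 → C:1 H:2
  CH2 → C:1 H:2
  CH2 → C:1 H:2
  CH3 → C:1 H:3
Element totals:
  C: 7
  H: 13
  N: 1

C7H13N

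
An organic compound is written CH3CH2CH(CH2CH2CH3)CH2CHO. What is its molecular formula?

C8H16O

Element totals:
  C: 8
  H: 16
  O: 1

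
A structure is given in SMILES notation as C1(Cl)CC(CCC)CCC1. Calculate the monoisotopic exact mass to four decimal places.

160.1019

Atom tally by fragment:
  cyclohexane ring core → C:6 H:12
  (− 2 ring H displaced by substituents)
  + Cl → Cl:1
  + CH2CH2CH3 → C:3 H:7
Element totals:
  C: 9
  H: 17
  Cl: 1
Molecular formula: C9H17Cl.
  M = 9(12.0) + 17(1.007825) + 34.968853
    = 108.000000 + 17.133025 + 34.968853 = 160.101878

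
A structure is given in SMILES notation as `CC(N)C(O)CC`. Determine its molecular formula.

Atom tally by fragment:
  CH3 → C:1 H:3
  CH(NH2) → C:1 H:3 N:1
  CH(OH) → C:1 H:2 O:1
  CH2 → C:1 H:2
  CH3 → C:1 H:3
Element totals:
  C: 5
  H: 13
  N: 1
  O: 1

C5H13NO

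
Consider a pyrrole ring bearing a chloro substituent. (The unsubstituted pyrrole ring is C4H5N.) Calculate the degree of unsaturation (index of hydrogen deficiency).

3

Atom tally by fragment:
  pyrrole ring core → C:4 H:5 N:1
  (− 1 ring H displaced by substituents)
  + Cl → Cl:1
Element totals:
  C: 4
  H: 4
  Cl: 1
  N: 1
Molecular formula: C4H4ClN.
DoU = (2C + 2 + N − H − X) / 2 = (2·4 + 2 + 1 − 4 − 1) / 2 = 3.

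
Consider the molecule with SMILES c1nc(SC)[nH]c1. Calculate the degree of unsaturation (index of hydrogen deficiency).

Atom tally by fragment:
  imidazole ring core → C:3 H:4 N:2
  (− 1 ring H displaced by substituents)
  + SCH3 → C:1 H:3 S:1
Element totals:
  C: 4
  H: 6
  N: 2
  S: 1
Molecular formula: C4H6N2S.
DoU = (2C + 2 + N − H − X) / 2 = (2·4 + 2 + 2 − 6 − 0) / 2 = 3.

3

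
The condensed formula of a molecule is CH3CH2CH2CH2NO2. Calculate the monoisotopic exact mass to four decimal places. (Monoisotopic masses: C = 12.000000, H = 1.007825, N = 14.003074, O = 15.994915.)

103.0633

Atom tally by fragment:
  CH3 → C:1 H:3
  CH2 → C:1 H:2
  CH2 → C:1 H:2
  CH2NO2 → C:1 H:2 N:1 O:2
Element totals:
  C: 4
  H: 9
  N: 1
  O: 2
Molecular formula: C4H9NO2.
  M = 4(12.0) + 9(1.007825) + 14.003074 + 2(15.994915)
    = 48.000000 + 9.070425 + 14.003074 + 31.989830 = 103.063329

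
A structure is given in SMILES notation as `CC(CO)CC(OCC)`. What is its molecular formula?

Atom tally by fragment:
  CH3 → C:1 H:3
  CH(CH2OH) → C:2 H:4 O:1
  CH2 → C:1 H:2
  CH2OC2H5 → C:3 H:7 O:1
Element totals:
  C: 7
  H: 16
  O: 2

C7H16O2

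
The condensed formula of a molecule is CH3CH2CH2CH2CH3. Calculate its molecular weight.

Element totals:
  C: 5
  H: 12
Molecular formula: C5H12.
  M = 5(12.011) + 12(1.008)
    = 60.055 + 12.096 = 72.151

72.15 g/mol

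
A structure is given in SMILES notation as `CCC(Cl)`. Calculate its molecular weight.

78.54 g/mol

Atom tally by fragment:
  CH3 → C:1 H:3
  CH2 → C:1 H:2
  CH2Cl → C:1 H:2 Cl:1
Element totals:
  C: 3
  H: 7
  Cl: 1
Molecular formula: C3H7Cl.
  M = 3(12.011) + 7(1.008) + 35.45
    = 36.033 + 7.056 + 35.450 = 78.539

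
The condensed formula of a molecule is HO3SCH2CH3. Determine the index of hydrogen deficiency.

Element totals:
  C: 2
  H: 6
  O: 3
  S: 1
Molecular formula: C2H6O3S.
DoU = (2C + 2 + N − H − X) / 2 = (2·2 + 2 + 0 − 6 − 0) / 2 = 0.

0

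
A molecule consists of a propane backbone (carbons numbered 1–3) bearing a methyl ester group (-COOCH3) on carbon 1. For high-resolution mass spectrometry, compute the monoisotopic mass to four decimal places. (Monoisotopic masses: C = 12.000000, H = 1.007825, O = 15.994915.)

102.0681

Atom tally by fragment:
  CH3OOCCH2 → C:3 H:5 O:2
  CH2 → C:1 H:2
  CH3 → C:1 H:3
Element totals:
  C: 5
  H: 10
  O: 2
Molecular formula: C5H10O2.
  M = 5(12.0) + 10(1.007825) + 2(15.994915)
    = 60.000000 + 10.078250 + 31.989830 = 102.068080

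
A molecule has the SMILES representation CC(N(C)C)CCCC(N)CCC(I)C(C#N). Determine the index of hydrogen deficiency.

Atom tally by fragment:
  CH3 → C:1 H:3
  CH(N(CH3)2) → C:3 H:7 N:1
  CH2 → C:1 H:2
  CH2 → C:1 H:2
  CH2 → C:1 H:2
  CH(NH2) → C:1 H:3 N:1
  CH2 → C:1 H:2
  CH2 → C:1 H:2
  CH(I) → C:1 H:1 I:1
  CH2CN → C:2 H:2 N:1
Element totals:
  C: 13
  H: 26
  I: 1
  N: 3
Molecular formula: C13H26IN3.
DoU = (2C + 2 + N − H − X) / 2 = (2·13 + 2 + 3 − 26 − 1) / 2 = 2.

2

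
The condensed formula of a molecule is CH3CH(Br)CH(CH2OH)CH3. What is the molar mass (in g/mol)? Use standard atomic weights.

Atom tally by fragment:
  CH3 → C:1 H:3
  CH(Br) → C:1 H:1 Br:1
  CH(CH2OH) → C:2 H:4 O:1
  CH3 → C:1 H:3
Element totals:
  C: 5
  H: 11
  Br: 1
  O: 1
Molecular formula: C5H11BrO.
  M = 5(12.011) + 11(1.008) + 79.904 + 15.999
    = 60.055 + 11.088 + 79.904 + 15.999 = 167.046

167.05 g/mol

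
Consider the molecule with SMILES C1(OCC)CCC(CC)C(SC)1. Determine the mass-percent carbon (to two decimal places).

63.78%

Atom tally by fragment:
  cyclopentane ring core → C:5 H:10
  (− 3 ring H displaced by substituents)
  + OC2H5 → C:2 H:5 O:1
  + C2H5 → C:2 H:5
  + SCH3 → C:1 H:3 S:1
Element totals:
  C: 10
  H: 20
  O: 1
  S: 1
Molecular formula: C10H20OS.
Molar mass = 188.329 g/mol.
Mass from C: 10 × 12.011 = 120.110 g/mol.
%C = 120.110 / 188.329 × 100 = 63.78%.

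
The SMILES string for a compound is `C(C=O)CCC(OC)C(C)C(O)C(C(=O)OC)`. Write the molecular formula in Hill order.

C12H22O5

Atom tally by fragment:
  OHCCH2 → C:2 H:3 O:1
  CH2 → C:1 H:2
  CH2 → C:1 H:2
  CH(OCH3) → C:2 H:4 O:1
  CH(CH3) → C:2 H:4
  CH(OH) → C:1 H:2 O:1
  CH2COOCH3 → C:3 H:5 O:2
Element totals:
  C: 12
  H: 22
  O: 5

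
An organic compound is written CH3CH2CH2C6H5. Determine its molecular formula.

Atom tally by fragment:
  CH3 → C:1 H:3
  CH2 → C:1 H:2
  CH2C6H5 → C:7 H:7
Element totals:
  C: 9
  H: 12

C9H12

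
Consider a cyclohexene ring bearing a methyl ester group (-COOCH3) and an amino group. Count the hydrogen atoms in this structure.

Atom tally by fragment:
  cyclohexene ring core → C:6 H:10
  (− 2 ring H displaced by substituents)
  + COOCH3 → C:2 H:3 O:2
  + NH2 → N:1 H:2
Element totals:
  C: 8
  H: 13
  N: 1
  O: 2

13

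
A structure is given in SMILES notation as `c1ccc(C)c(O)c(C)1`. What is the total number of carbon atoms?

Atom tally by fragment:
  benzene ring core → C:6 H:6
  (− 3 ring H displaced by substituents)
  + CH3 → C:1 H:3
  + OH → O:1 H:1
  + CH3 → C:1 H:3
Element totals:
  C: 8
  H: 10
  O: 1

8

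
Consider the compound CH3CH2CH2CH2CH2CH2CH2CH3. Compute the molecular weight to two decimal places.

114.23 g/mol

Element totals:
  C: 8
  H: 18
Molecular formula: C8H18.
  M = 8(12.011) + 18(1.008)
    = 96.088 + 18.144 = 114.232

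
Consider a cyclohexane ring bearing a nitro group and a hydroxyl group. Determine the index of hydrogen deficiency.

Atom tally by fragment:
  cyclohexane ring core → C:6 H:12
  (− 2 ring H displaced by substituents)
  + NO2 → N:1 O:2
  + OH → O:1 H:1
Element totals:
  C: 6
  H: 11
  N: 1
  O: 3
Molecular formula: C6H11NO3.
DoU = (2C + 2 + N − H − X) / 2 = (2·6 + 2 + 1 − 11 − 0) / 2 = 2.

2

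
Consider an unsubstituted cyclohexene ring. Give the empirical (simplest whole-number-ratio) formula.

Atom tally by fragment:
  cyclohexene ring core → C:6 H:10
Element totals:
  C: 6
  H: 10
Molecular formula: C6H10.
gcd of subscripts = 2; dividing each by 2:
  C: 6/2 = 3
  H: 10/2 = 5

C3H5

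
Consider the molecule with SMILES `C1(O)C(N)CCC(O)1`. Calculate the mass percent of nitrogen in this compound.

Atom tally by fragment:
  cyclopentane ring core → C:5 H:10
  (− 3 ring H displaced by substituents)
  + OH → O:1 H:1
  + NH2 → N:1 H:2
  + OH → O:1 H:1
Element totals:
  C: 5
  H: 11
  N: 1
  O: 2
Molecular formula: C5H11NO2.
Molar mass = 117.148 g/mol.
Mass from N: 1 × 14.007 = 14.007 g/mol.
%N = 14.007 / 117.148 × 100 = 11.96%.

11.96%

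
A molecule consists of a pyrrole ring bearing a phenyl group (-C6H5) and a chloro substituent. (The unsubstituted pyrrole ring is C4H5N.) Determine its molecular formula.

Atom tally by fragment:
  pyrrole ring core → C:4 H:5 N:1
  (− 2 ring H displaced by substituents)
  + C6H5 → C:6 H:5
  + Cl → Cl:1
Element totals:
  C: 10
  H: 8
  Cl: 1
  N: 1

C10H8ClN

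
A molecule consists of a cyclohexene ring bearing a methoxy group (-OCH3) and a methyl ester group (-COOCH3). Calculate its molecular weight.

Atom tally by fragment:
  cyclohexene ring core → C:6 H:10
  (− 2 ring H displaced by substituents)
  + OCH3 → C:1 H:3 O:1
  + COOCH3 → C:2 H:3 O:2
Element totals:
  C: 9
  H: 14
  O: 3
Molecular formula: C9H14O3.
  M = 9(12.011) + 14(1.008) + 3(15.999)
    = 108.099 + 14.112 + 47.997 = 170.208

170.21 g/mol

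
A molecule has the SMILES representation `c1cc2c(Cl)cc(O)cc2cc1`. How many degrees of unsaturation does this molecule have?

Atom tally by fragment:
  naphthalene ring system core → C:10 H:8
  (− 2 ring H displaced by substituents)
  + Cl → Cl:1
  + OH → O:1 H:1
Element totals:
  C: 10
  H: 7
  Cl: 1
  O: 1
Molecular formula: C10H7ClO.
DoU = (2C + 2 + N − H − X) / 2 = (2·10 + 2 + 0 − 7 − 1) / 2 = 7.

7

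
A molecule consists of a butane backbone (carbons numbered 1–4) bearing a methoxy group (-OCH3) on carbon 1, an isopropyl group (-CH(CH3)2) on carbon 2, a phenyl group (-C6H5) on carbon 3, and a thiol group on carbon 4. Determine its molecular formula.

Atom tally by fragment:
  CH3OCH2 → C:2 H:5 O:1
  CH(CH(CH3)2) → C:4 H:8
  CH(C6H5) → C:7 H:6
  CH2SH → C:1 H:3 S:1
Element totals:
  C: 14
  H: 22
  O: 1
  S: 1

C14H22OS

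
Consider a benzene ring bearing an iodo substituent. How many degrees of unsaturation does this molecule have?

4

Atom tally by fragment:
  benzene ring core → C:6 H:6
  (− 1 ring H displaced by substituents)
  + I → I:1
Element totals:
  C: 6
  H: 5
  I: 1
Molecular formula: C6H5I.
DoU = (2C + 2 + N − H − X) / 2 = (2·6 + 2 + 0 − 5 − 1) / 2 = 4.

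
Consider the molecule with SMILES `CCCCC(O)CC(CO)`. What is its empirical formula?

Atom tally by fragment:
  CH3 → C:1 H:3
  CH2 → C:1 H:2
  CH2 → C:1 H:2
  CH2 → C:1 H:2
  CH(OH) → C:1 H:2 O:1
  CH2 → C:1 H:2
  CH2CH2OH → C:2 H:5 O:1
Element totals:
  C: 8
  H: 18
  O: 2
Molecular formula: C8H18O2.
gcd of subscripts = 2; dividing each by 2:
  C: 8/2 = 4
  H: 18/2 = 9
  O: 2/2 = 1

C4H9O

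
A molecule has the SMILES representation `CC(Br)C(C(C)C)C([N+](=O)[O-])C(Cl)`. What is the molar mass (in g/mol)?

Atom tally by fragment:
  CH3 → C:1 H:3
  CH(Br) → C:1 H:1 Br:1
  CH(CH(CH3)2) → C:4 H:8
  CH(NO2) → C:1 H:1 N:1 O:2
  CH2Cl → C:1 H:2 Cl:1
Element totals:
  C: 8
  H: 15
  Br: 1
  Cl: 1
  N: 1
  O: 2
Molecular formula: C8H15BrClNO2.
  M = 8(12.011) + 15(1.008) + 79.904 + 35.45 + 14.007 + 2(15.999)
    = 96.088 + 15.120 + 79.904 + 35.450 + 14.007 + 31.998 = 272.567

272.57 g/mol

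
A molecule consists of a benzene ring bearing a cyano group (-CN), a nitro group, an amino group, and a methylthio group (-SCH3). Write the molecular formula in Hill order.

Atom tally by fragment:
  benzene ring core → C:6 H:6
  (− 4 ring H displaced by substituents)
  + CN → C:1 N:1
  + NO2 → N:1 O:2
  + NH2 → N:1 H:2
  + SCH3 → C:1 H:3 S:1
Element totals:
  C: 8
  H: 7
  N: 3
  O: 2
  S: 1

C8H7N3O2S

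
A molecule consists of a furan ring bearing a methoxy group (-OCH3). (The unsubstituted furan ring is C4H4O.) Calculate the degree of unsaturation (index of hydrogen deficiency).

3

Atom tally by fragment:
  furan ring core → C:4 H:4 O:1
  (− 1 ring H displaced by substituents)
  + OCH3 → C:1 H:3 O:1
Element totals:
  C: 5
  H: 6
  O: 2
Molecular formula: C5H6O2.
DoU = (2C + 2 + N − H − X) / 2 = (2·5 + 2 + 0 − 6 − 0) / 2 = 3.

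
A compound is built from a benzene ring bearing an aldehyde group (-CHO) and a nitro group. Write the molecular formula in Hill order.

Atom tally by fragment:
  benzene ring core → C:6 H:6
  (− 2 ring H displaced by substituents)
  + CHO → C:1 H:1 O:1
  + NO2 → N:1 O:2
Element totals:
  C: 7
  H: 5
  N: 1
  O: 3

C7H5NO3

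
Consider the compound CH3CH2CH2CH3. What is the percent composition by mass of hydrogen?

17.34%

Element totals:
  C: 4
  H: 10
Molecular formula: C4H10.
Molar mass = 58.124 g/mol.
Mass from H: 10 × 1.008 = 10.080 g/mol.
%H = 10.080 / 58.124 × 100 = 17.34%.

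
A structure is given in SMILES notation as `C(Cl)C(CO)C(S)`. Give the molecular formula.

Atom tally by fragment:
  ClCH2 → C:1 H:2 Cl:1
  CH(CH2OH) → C:2 H:4 O:1
  CH2SH → C:1 H:3 S:1
Element totals:
  C: 4
  H: 9
  Cl: 1
  O: 1
  S: 1

C4H9ClOS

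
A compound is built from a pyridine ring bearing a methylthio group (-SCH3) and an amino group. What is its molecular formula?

Atom tally by fragment:
  pyridine ring core → C:5 H:5 N:1
  (− 2 ring H displaced by substituents)
  + SCH3 → C:1 H:3 S:1
  + NH2 → N:1 H:2
Element totals:
  C: 6
  H: 8
  N: 2
  S: 1

C6H8N2S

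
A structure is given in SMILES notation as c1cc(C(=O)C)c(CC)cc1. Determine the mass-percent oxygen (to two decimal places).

10.80%

Atom tally by fragment:
  benzene ring core → C:6 H:6
  (− 2 ring H displaced by substituents)
  + COCH3 → C:2 H:3 O:1
  + C2H5 → C:2 H:5
Element totals:
  C: 10
  H: 12
  O: 1
Molecular formula: C10H12O.
Molar mass = 148.205 g/mol.
Mass from O: 1 × 15.999 = 15.999 g/mol.
%O = 15.999 / 148.205 × 100 = 10.80%.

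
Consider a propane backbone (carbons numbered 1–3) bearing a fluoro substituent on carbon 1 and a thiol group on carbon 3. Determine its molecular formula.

Atom tally by fragment:
  FCH2 → C:1 H:2 F:1
  CH2 → C:1 H:2
  CH2SH → C:1 H:3 S:1
Element totals:
  C: 3
  H: 7
  F: 1
  S: 1

C3H7FS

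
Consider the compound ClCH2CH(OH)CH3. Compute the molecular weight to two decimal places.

Atom tally by fragment:
  ClCH2 → C:1 H:2 Cl:1
  CH(OH) → C:1 H:2 O:1
  CH3 → C:1 H:3
Element totals:
  C: 3
  H: 7
  Cl: 1
  O: 1
Molecular formula: C3H7ClO.
  M = 3(12.011) + 7(1.008) + 35.45 + 15.999
    = 36.033 + 7.056 + 35.450 + 15.999 = 94.538

94.54 g/mol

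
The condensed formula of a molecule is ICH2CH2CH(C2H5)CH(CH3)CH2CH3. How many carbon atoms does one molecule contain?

9

Atom tally by fragment:
  ICH2 → C:1 H:2 I:1
  CH2 → C:1 H:2
  CH(C2H5) → C:3 H:6
  CH(CH3) → C:2 H:4
  CH2 → C:1 H:2
  CH3 → C:1 H:3
Element totals:
  C: 9
  H: 19
  I: 1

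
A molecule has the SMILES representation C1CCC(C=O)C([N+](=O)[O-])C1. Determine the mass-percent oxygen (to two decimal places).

Atom tally by fragment:
  cyclohexane ring core → C:6 H:12
  (− 2 ring H displaced by substituents)
  + CHO → C:1 H:1 O:1
  + NO2 → N:1 O:2
Element totals:
  C: 7
  H: 11
  N: 1
  O: 3
Molecular formula: C7H11NO3.
Molar mass = 157.169 g/mol.
Mass from O: 3 × 15.999 = 47.997 g/mol.
%O = 47.997 / 157.169 × 100 = 30.54%.

30.54%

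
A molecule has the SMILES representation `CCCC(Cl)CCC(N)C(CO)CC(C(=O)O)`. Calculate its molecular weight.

265.78 g/mol

Atom tally by fragment:
  CH3 → C:1 H:3
  CH2 → C:1 H:2
  CH2 → C:1 H:2
  CH(Cl) → C:1 H:1 Cl:1
  CH2 → C:1 H:2
  CH2 → C:1 H:2
  CH(NH2) → C:1 H:3 N:1
  CH(CH2OH) → C:2 H:4 O:1
  CH2 → C:1 H:2
  CH2COOH → C:2 H:3 O:2
Element totals:
  C: 12
  H: 24
  Cl: 1
  N: 1
  O: 3
Molecular formula: C12H24ClNO3.
  M = 12(12.011) + 24(1.008) + 35.45 + 14.007 + 3(15.999)
    = 144.132 + 24.192 + 35.450 + 14.007 + 47.997 = 265.778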